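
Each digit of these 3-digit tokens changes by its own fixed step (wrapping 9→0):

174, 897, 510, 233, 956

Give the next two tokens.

679 then 392

First digit: −3 each step, mod 10, so 1, 8, 5, 2, 9 → 6 → 3.
Second digit: +2 each step, mod 10; 7, 9, 1, 3, 5 → 7 → 9.
Third digit: +3 each step, mod 10; 4, 7, 0, 3, 6 → 9 → 2.
Putting the parts together: 679 and then 392.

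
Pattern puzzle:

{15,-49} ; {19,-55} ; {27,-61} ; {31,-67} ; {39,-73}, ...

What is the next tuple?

For the first value, alternating steps +4, +8, +4, +8, …: 15, 19, 27, 31, 39 → 43.
Second value goes -49, -55, -61, -67, -73 → -79 (−6 each step).
So the next tuple is {43,-79}.

{43,-79}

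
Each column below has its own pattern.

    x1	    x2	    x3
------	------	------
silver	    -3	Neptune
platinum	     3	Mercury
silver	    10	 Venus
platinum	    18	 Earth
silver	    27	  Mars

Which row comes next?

platinum  37  Jupiter

Column x1: silver, platinum, silver, platinum, silver → platinum (alternates silver ↔ platinum).
Column x2: differences are 6, 7, 8, … (increasing by 1 each time), so -3, 3, 10, 18, 27 → 37.
Column x3 — runs through the planets Mercury→Neptune: Neptune, Mercury, Venus, Earth, Mars → Jupiter.
Combining the parts gives platinum  37  Jupiter.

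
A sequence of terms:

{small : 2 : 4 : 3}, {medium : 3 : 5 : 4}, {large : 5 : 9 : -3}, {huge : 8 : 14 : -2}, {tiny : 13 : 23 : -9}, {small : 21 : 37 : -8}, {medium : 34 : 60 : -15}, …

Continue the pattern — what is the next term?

Size: small, medium, large, huge, tiny, small, medium → large (repeats small → medium → large → huge → tiny).
Second value goes 2, 3, 5, 8, 13, 21, 34 → 55 (each term is the sum of the two before it).
Third value: 4, 5, 9, 14, 23, 37, 60 → 97 (each term is the sum of the two before it).
Fourth value: alternating steps +1, −7, +1, −7, …, so 3, 4, -3, -2, -9, -8, -15 → -14.
Combining the parts gives {large : 55 : 97 : -14}.

{large : 55 : 97 : -14}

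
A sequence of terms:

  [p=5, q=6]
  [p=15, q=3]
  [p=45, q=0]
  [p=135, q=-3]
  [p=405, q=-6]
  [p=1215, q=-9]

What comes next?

P: ×3 each step; 5, 15, 45, 135, 405, 1215 → 3645.
Q — −3 each step: 6, 3, 0, -3, -6, -9 → -12.
Putting it together: [p=3645, q=-12].

[p=3645, q=-12]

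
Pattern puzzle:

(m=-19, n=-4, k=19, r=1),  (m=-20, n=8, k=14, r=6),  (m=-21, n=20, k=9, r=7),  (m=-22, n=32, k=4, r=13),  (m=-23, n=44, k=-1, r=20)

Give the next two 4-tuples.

M: −1 each step, so -19, -20, -21, -22, -23 → -24 → -25.
For the n, +12 each step: -4, 8, 20, 32, 44 → 56 → 68.
K: 19, 14, 9, 4, -1 → -6 → -11 (−5 each step).
R: each term is the sum of the two before it, so 1, 6, 7, 13, 20 → 33 → 53.
So the next two 4-tuples are (m=-24, n=56, k=-6, r=33) and (m=-25, n=68, k=-11, r=53).

(m=-24, n=56, k=-6, r=33), (m=-25, n=68, k=-11, r=53)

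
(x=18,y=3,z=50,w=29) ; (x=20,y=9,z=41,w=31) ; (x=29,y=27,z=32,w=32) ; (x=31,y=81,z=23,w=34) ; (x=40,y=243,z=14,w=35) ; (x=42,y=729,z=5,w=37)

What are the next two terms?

(x=51,y=2187,z=-4,w=38), (x=53,y=6561,z=-13,w=40)

X: alternating steps +2, +9, +2, +9, …, so 18, 20, 29, 31, 40, 42 → 51 → 53.
Y: ×3 each step; 3, 9, 27, 81, 243, 729 → 2187 → 6561.
Z — −9 each step: 50, 41, 32, 23, 14, 5 → -4 → -13.
For the w, alternating steps +2, +1, +2, +1, …: 29, 31, 32, 34, 35, 37 → 38 → 40.
Putting the parts together: (x=51,y=2187,z=-4,w=38) and then (x=53,y=6561,z=-13,w=40).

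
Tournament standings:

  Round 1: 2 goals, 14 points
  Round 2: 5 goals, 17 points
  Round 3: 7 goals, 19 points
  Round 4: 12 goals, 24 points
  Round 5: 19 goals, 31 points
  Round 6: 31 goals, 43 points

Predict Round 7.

Goals: each term is the sum of the two before it; 2, 5, 7, 12, 19, 31 → 50.
Points: always 12 more than the goals, so 14, 17, 19, 24, 31, 43 → 62.
Putting it together: 50 goals, 62 points.

50 goals, 62 points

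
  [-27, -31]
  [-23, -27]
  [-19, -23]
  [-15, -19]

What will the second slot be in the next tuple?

For the first slot, +4 each step: -27, -23, -19, -15 → -11.
Second slot: always 4 less than the first slot; -31, -27, -23, -19 → -15.

-15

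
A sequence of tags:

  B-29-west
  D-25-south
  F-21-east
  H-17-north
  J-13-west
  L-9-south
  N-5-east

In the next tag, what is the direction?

north

Letter: B, D, F, H, J, L, N → P (letters move forward 2 places in the alphabet).
For the second component, −4 each step: 29, 25, 21, 17, 13, 9, 5 → 1.
Direction: repeats west → south → east → north, so west, south, east, north, west, south, east → north.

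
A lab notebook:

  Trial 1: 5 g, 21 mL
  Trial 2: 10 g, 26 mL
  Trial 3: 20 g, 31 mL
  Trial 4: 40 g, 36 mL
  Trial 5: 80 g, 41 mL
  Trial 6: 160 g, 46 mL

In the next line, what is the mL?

ML — +5 each step: 21, 26, 31, 36, 41, 46 → 51.

51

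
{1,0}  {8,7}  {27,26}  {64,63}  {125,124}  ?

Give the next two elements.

First entry: perfect cubes: 1³, 2³, 3³, …; 1, 8, 27, 64, 125 → 216 → 343.
Second entry: always 1 less than the first entry; 0, 7, 26, 63, 124 → 215 → 342.
So the next two elements are {216,215} and {343,342}.

{216,215}, {343,342}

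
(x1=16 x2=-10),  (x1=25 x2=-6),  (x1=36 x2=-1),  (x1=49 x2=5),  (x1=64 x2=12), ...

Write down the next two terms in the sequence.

(x1=81 x2=20), (x1=100 x2=29)

X1 goes 16, 25, 36, 49, 64 → 81 → 100 (perfect squares: 4², 5², 6², …).
X2: differences are 4, 5, 6, … (increasing by 1 each time); -10, -6, -1, 5, 12 → 20 → 29.
So the next two terms are (x1=81 x2=20) and (x1=100 x2=29).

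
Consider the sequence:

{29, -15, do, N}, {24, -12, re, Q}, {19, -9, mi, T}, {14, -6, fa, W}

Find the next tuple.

{9, -3, sol, Z}

First slot: −5 each step, so 29, 24, 19, 14 → 9.
Second slot: -15, -12, -9, -6 → -3 (+3 each step).
Note goes do, re, mi, fa → sol (runs through the solfège scale do→ti).
For the letter, letters move forward 3 places in the alphabet: N, Q, T, W → Z.
Combining the parts gives {9, -3, sol, Z}.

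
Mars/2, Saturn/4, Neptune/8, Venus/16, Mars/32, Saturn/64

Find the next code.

Neptune/128

Planet: repeats Mars → Saturn → Neptune → Venus; Mars, Saturn, Neptune, Venus, Mars, Saturn → Neptune.
Second component goes 2, 4, 8, 16, 32, 64 → 128 (×2 each step).
Putting it together: Neptune/128.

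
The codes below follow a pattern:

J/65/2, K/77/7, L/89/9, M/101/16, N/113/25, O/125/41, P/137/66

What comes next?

Q/149/107

Letter — letters move forward 1 place in the alphabet: J, K, L, M, N, O, P → Q.
For the second component, +12 each step: 65, 77, 89, 101, 113, 125, 137 → 149.
Third component: each term is the sum of the two before it, so 2, 7, 9, 16, 25, 41, 66 → 107.
Combining the parts gives Q/149/107.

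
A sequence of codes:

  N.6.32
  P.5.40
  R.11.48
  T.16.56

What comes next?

V.27.64

Letter: N, P, R, T → V (letters move forward 2 places in the alphabet).
Second component: each term is the sum of the two before it, so 6, 5, 11, 16 → 27.
Third component: 32, 40, 48, 56 → 64 (+8 each step).
So the next code is V.27.64.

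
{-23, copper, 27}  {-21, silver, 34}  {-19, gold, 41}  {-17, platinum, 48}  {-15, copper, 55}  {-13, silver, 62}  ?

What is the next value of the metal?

For the first part, +2 each step: -23, -21, -19, -17, -15, -13 → -11.
Metal: repeats copper → silver → gold → platinum, so copper, silver, gold, platinum, copper, silver → gold.
Third part: 27, 34, 41, 48, 55, 62 → 69 (+7 each step).

gold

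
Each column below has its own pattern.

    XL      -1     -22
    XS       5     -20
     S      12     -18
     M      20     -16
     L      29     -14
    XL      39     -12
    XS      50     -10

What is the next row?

Size — repeats XL → XS → S → M → L: XL, XS, S, M, L, XL, XS → S.
Second component: differences are 6, 7, 8, … (increasing by 1 each time); -1, 5, 12, 20, 29, 39, 50 → 62.
Third component: +2 each step; -22, -20, -18, -16, -14, -12, -10 → -8.
Combining the parts gives S  62  -8.

S  62  -8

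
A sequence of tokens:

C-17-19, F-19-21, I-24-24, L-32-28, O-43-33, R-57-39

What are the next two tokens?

For the letter, letters move forward 3 places in the alphabet: C, F, I, L, O, R → U → X.
Second component — differences are 2, 5, 8, … (increasing by 3 each time): 17, 19, 24, 32, 43, 57 → 74 → 94.
Third component: differences are 2, 3, 4, … (increasing by 1 each time); 19, 21, 24, 28, 33, 39 → 46 → 54.
Putting the parts together: U-74-46 and then X-94-54.

U-74-46, X-94-54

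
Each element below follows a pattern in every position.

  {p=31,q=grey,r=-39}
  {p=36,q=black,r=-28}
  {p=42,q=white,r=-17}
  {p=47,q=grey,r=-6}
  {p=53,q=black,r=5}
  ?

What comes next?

P: alternating steps +5, +6, +5, +6, …, so 31, 36, 42, 47, 53 → 58.
Q: grey, black, white, grey, black → white (repeats grey → black → white).
R: +11 each step, so -39, -28, -17, -6, 5 → 16.
So the next element is {p=58,q=white,r=16}.

{p=58,q=white,r=16}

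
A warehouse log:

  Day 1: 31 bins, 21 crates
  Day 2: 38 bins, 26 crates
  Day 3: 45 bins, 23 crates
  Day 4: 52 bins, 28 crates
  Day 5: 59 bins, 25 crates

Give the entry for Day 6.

For the bins, +7 each step: 31, 38, 45, 52, 59 → 66.
Crates: alternating steps +5, −3, +5, −3, …; 21, 26, 23, 28, 25 → 30.
Putting it together: 66 bins, 30 crates.

66 bins, 30 crates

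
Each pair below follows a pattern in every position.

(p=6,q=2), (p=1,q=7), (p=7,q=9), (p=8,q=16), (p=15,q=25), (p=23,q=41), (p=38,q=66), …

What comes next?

(p=61,q=107)

For the p, each term is the sum of the two before it: 6, 1, 7, 8, 15, 23, 38 → 61.
Q — each term is the sum of the two before it: 2, 7, 9, 16, 25, 41, 66 → 107.
Putting it together: (p=61,q=107).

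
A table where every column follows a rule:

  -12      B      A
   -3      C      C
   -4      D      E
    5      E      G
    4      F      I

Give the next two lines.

13  G  K; 12  H  M

First component: -12, -3, -4, 5, 4 → 13 → 12 (alternating steps +9, −1, +9, −1, …).
For the first letter, letters move forward 1 place in the alphabet: B, C, D, E, F → G → H.
For the second letter, letters move forward 2 places in the alphabet: A, C, E, G, I → K → M.
So the next two lines are 13  G  K and 12  H  M.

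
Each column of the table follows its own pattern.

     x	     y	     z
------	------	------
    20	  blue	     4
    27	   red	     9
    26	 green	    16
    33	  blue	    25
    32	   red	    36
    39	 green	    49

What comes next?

Column x goes 20, 27, 26, 33, 32, 39 → 38 (alternating steps +7, −1, +7, −1, …).
For the column y, repeats blue → red → green: blue, red, green, blue, red, green → blue.
Column z goes 4, 9, 16, 25, 36, 49 → 64 (perfect squares: 2², 3², 4², …).
Putting it together: 38  blue  64.

38  blue  64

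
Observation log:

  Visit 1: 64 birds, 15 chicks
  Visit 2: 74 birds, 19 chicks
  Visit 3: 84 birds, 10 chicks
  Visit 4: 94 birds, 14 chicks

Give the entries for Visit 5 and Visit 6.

Birds: 64, 74, 84, 94 → 104 → 114 (+10 each step).
Chicks — alternating steps +4, −9, +4, −9, …: 15, 19, 10, 14 → 5 → 9.
Putting the parts together: 104 birds, 5 chicks and then 114 birds, 9 chicks.

104 birds, 5 chicks; 114 birds, 9 chicks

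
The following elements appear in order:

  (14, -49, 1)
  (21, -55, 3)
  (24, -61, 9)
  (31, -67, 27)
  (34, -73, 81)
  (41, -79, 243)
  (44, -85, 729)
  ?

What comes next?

(51, -91, 2187)

First value: alternating steps +7, +3, +7, +3, …; 14, 21, 24, 31, 34, 41, 44 → 51.
Second value: -49, -55, -61, -67, -73, -79, -85 → -91 (−6 each step).
Third value goes 1, 3, 9, 27, 81, 243, 729 → 2187 (×3 each step).
So the next element is (51, -91, 2187).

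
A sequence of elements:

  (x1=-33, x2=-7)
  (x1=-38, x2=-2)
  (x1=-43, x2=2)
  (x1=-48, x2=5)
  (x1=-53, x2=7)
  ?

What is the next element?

(x1=-58, x2=8)

X1: −5 each step; -33, -38, -43, -48, -53 → -58.
X2 goes -7, -2, 2, 5, 7 → 8 (differences are 5, 4, 3, … (decreasing by 1 each time)).
So the next element is (x1=-58, x2=8).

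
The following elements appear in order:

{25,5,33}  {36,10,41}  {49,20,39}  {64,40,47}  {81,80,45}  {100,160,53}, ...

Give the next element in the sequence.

For the first component, perfect squares: 5², 6², 7², …: 25, 36, 49, 64, 81, 100 → 121.
Second component: ×2 each step, so 5, 10, 20, 40, 80, 160 → 320.
Third component — alternating steps +8, −2, +8, −2, …: 33, 41, 39, 47, 45, 53 → 51.
Combining the parts gives {121,320,51}.

{121,320,51}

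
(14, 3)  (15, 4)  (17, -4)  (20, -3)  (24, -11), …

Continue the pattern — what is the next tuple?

(29, -10)

For the first slot, differences are 1, 2, 3, … (increasing by 1 each time): 14, 15, 17, 20, 24 → 29.
For the second slot, alternating steps +1, −8, +1, −8, …: 3, 4, -4, -3, -11 → -10.
So the next tuple is (29, -10).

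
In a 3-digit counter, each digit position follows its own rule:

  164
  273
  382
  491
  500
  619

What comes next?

728

For the first digit, +1 each step, mod 10: 1, 2, 3, 4, 5, 6 → 7.
Second digit: +1 each step, mod 10; 6, 7, 8, 9, 0, 1 → 2.
Third digit goes 4, 3, 2, 1, 0, 9 → 8 (−1 each step, mod 10).
Putting it together: 728.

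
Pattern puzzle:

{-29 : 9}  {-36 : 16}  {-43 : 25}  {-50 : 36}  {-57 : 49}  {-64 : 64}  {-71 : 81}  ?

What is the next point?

First part — −7 each step: -29, -36, -43, -50, -57, -64, -71 → -78.
Second part: perfect squares: 3², 4², 5², …, so 9, 16, 25, 36, 49, 64, 81 → 100.
Putting it together: {-78 : 100}.

{-78 : 100}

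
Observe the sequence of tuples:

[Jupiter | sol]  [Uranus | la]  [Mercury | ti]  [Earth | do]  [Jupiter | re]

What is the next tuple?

[Uranus | mi]

Planet: repeats Jupiter → Uranus → Mercury → Earth, so Jupiter, Uranus, Mercury, Earth, Jupiter → Uranus.
Note — runs through the solfège scale do→ti: sol, la, ti, do, re → mi.
So the next tuple is [Uranus | mi].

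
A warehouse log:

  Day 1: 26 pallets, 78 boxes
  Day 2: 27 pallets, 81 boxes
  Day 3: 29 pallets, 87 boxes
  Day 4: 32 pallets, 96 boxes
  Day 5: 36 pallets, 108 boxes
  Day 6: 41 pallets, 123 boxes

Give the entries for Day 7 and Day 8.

47 pallets, 141 boxes; 54 pallets, 162 boxes

Pallets: 26, 27, 29, 32, 36, 41 → 47 → 54 (differences are 1, 2, 3, … (increasing by 1 each time)).
Boxes: always 3 × the pallets, so 78, 81, 87, 96, 108, 123 → 141 → 162.
So the next two rows are 47 pallets, 141 boxes and 54 pallets, 162 boxes.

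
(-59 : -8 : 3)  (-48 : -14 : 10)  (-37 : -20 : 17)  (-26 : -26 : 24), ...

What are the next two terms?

First slot — +11 each step: -59, -48, -37, -26 → -15 → -4.
Second slot: −6 each step, so -8, -14, -20, -26 → -32 → -38.
Third slot goes 3, 10, 17, 24 → 31 → 38 (+7 each step).
So the next two terms are (-15 : -32 : 31) and (-4 : -38 : 38).

(-15 : -32 : 31), (-4 : -38 : 38)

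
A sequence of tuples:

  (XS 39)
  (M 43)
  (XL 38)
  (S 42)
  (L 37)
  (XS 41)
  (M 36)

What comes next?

Size goes XS, M, XL, S, L, XS, M → XL (repeats XS → M → XL → S → L).
For the second entry, alternating steps +4, −5, +4, −5, …: 39, 43, 38, 42, 37, 41, 36 → 40.
Putting it together: (XL 40).

(XL 40)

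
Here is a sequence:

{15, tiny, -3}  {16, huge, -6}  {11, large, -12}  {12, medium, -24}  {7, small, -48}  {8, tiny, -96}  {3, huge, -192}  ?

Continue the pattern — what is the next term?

{4, large, -384}

For the first coordinate, alternating steps +1, −5, +1, −5, …: 15, 16, 11, 12, 7, 8, 3 → 4.
Size: tiny, huge, large, medium, small, tiny, huge → large (repeats tiny → huge → large → medium → small).
Third coordinate: ×2 each step; -3, -6, -12, -24, -48, -96, -192 → -384.
Combining the parts gives {4, large, -384}.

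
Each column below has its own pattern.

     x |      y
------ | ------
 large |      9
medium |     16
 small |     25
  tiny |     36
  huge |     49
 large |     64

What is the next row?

medium  81

Column x goes large, medium, small, tiny, huge, large → medium (repeats large → medium → small → tiny → huge).
Column y — perfect squares: 3², 4², 5², …: 9, 16, 25, 36, 49, 64 → 81.
So the next row is medium  81.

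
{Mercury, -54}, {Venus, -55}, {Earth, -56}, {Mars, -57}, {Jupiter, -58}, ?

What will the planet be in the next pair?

Saturn

Planet: Mercury, Venus, Earth, Mars, Jupiter → Saturn (runs through the planets Mercury→Neptune).
For the second slot, −1 each step: -54, -55, -56, -57, -58 → -59.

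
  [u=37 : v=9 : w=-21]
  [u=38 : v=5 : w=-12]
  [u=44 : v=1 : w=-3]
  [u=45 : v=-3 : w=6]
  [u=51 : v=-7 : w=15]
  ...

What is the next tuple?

[u=52 : v=-11 : w=24]

U — alternating steps +1, +6, +1, +6, …: 37, 38, 44, 45, 51 → 52.
V: 9, 5, 1, -3, -7 → -11 (−4 each step).
W goes -21, -12, -3, 6, 15 → 24 (+9 each step).
Combining the parts gives [u=52 : v=-11 : w=24].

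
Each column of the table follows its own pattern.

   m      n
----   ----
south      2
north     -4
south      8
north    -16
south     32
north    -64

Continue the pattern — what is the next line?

south  128

Column m: south, north, south, north, south, north → south (alternates south ↔ north).
For the column n, ×(-2) each step: 2, -4, 8, -16, 32, -64 → 128.
So the next line is south  128.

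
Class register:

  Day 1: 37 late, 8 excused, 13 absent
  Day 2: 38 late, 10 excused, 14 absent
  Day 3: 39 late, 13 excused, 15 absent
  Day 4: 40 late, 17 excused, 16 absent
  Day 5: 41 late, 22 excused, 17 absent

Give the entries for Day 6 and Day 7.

Late: +1 each step; 37, 38, 39, 40, 41 → 42 → 43.
Excused: differences are 2, 3, 4, … (increasing by 1 each time); 8, 10, 13, 17, 22 → 28 → 35.
Absent: +1 each step; 13, 14, 15, 16, 17 → 18 → 19.
Putting the parts together: 42 late, 28 excused, 18 absent and then 43 late, 35 excused, 19 absent.

42 late, 28 excused, 18 absent; 43 late, 35 excused, 19 absent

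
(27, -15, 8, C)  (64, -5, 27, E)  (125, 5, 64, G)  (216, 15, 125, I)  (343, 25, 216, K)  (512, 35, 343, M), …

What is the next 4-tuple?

(729, 45, 512, O)

First value goes 27, 64, 125, 216, 343, 512 → 729 (perfect cubes: 3³, 4³, 5³, …).
For the second value, +10 each step: -15, -5, 5, 15, 25, 35 → 45.
Third value: 8, 27, 64, 125, 216, 343 → 512 (always the previous value of the first value).
Letter: letters move forward 2 places in the alphabet, so C, E, G, I, K, M → O.
So the next 4-tuple is (729, 45, 512, O).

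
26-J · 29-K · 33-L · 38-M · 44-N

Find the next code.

51-O

First component: 26, 29, 33, 38, 44 → 51 (differences are 3, 4, 5, … (increasing by 1 each time)).
Letter: letters move forward 1 place in the alphabet; J, K, L, M, N → O.
Putting it together: 51-O.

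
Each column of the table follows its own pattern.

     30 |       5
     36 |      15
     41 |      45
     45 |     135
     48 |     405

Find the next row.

First component: 30, 36, 41, 45, 48 → 50 (differences are 6, 5, 4, … (decreasing by 1 each time)).
Second component — ×3 each step: 5, 15, 45, 135, 405 → 1215.
So the next row is 50  1215.

50  1215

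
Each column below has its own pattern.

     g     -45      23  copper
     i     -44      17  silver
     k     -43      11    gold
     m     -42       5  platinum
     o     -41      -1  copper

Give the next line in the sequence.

q  -40  -7  silver

Letter: letters move forward 2 places in the alphabet; g, i, k, m, o → q.
For the second component, +1 each step: -45, -44, -43, -42, -41 → -40.
Third component goes 23, 17, 11, 5, -1 → -7 (−6 each step).
For the metal, repeats copper → silver → gold → platinum: copper, silver, gold, platinum, copper → silver.
Putting it together: q  -40  -7  silver.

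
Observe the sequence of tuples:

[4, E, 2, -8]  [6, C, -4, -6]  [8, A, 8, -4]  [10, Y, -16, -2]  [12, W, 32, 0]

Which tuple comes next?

First entry: +2 each step; 4, 6, 8, 10, 12 → 14.
Letter — letters move back 2 places in the alphabet, wrapping A→Z: E, C, A, Y, W → U.
Third entry goes 2, -4, 8, -16, 32 → -64 (×(-2) each step).
For the fourth entry, always 12 less than the first entry: -8, -6, -4, -2, 0 → 2.
So the next tuple is [14, U, -64, 2].

[14, U, -64, 2]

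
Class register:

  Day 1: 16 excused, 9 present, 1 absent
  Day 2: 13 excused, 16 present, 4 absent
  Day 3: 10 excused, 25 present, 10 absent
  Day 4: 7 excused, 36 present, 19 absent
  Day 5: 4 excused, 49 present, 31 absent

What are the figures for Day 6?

Excused: −3 each step; 16, 13, 10, 7, 4 → 1.
Present: perfect squares: 3², 4², 5², …; 9, 16, 25, 36, 49 → 64.
Absent — differences are 3, 6, 9, … (increasing by 3 each time): 1, 4, 10, 19, 31 → 46.
So the next row is 1 excused, 64 present, 46 absent.

1 excused, 64 present, 46 absent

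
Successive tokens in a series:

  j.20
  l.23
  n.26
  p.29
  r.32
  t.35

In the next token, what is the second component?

38

Second component: +3 each step; 20, 23, 26, 29, 32, 35 → 38.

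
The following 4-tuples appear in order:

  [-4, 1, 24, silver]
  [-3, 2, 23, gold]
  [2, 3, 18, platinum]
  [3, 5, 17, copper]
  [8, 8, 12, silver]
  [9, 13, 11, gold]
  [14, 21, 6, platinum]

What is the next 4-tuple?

First part goes -4, -3, 2, 3, 8, 9, 14 → 15 (alternating steps +1, +5, +1, +5, …).
Second part: each term is the sum of the two before it, so 1, 2, 3, 5, 8, 13, 21 → 34.
For the third part, together with the first part always sums to 20: 24, 23, 18, 17, 12, 11, 6 → 5.
For the metal, repeats silver → gold → platinum → copper: silver, gold, platinum, copper, silver, gold, platinum → copper.
So the next 4-tuple is [15, 34, 5, copper].

[15, 34, 5, copper]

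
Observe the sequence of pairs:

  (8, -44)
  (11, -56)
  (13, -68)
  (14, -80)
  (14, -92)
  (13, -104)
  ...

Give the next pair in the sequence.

(11, -116)

First part — differences are 3, 2, 1, … (decreasing by 1 each time): 8, 11, 13, 14, 14, 13 → 11.
Second part goes -44, -56, -68, -80, -92, -104 → -116 (−12 each step).
So the next pair is (11, -116).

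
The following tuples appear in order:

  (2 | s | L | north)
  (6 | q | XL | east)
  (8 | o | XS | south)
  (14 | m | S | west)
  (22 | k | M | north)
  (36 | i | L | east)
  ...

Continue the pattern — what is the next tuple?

First slot goes 2, 6, 8, 14, 22, 36 → 58 (each term is the sum of the two before it).
Letter: letters move back 2 places in the alphabet, so s, q, o, m, k, i → g.
Size: repeats L → XL → XS → S → M; L, XL, XS, S, M, L → XL.
Direction: repeats north → east → south → west; north, east, south, west, north, east → south.
Combining the parts gives (58 | g | XL | south).

(58 | g | XL | south)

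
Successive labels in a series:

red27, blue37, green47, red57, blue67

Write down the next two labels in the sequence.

green77, red87

Colour goes red, blue, green, red, blue → green → red (repeats red → blue → green).
Second component: +10 each step; 27, 37, 47, 57, 67 → 77 → 87.
So the next two labels are green77 and red87.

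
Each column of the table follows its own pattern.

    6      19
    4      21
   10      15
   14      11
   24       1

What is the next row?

First component: 6, 4, 10, 14, 24 → 38 (each term is the sum of the two before it).
Second component: together with the first component always sums to 25, so 19, 21, 15, 11, 1 → -13.
So the next row is 38  -13.

38  -13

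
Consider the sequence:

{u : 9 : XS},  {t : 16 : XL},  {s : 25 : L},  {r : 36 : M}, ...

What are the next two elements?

Letter — letters move back 1 place in the alphabet: u, t, s, r → q → p.
Second value goes 9, 16, 25, 36 → 49 → 64 (perfect squares: 3², 4², 5², …).
Size: XS, XL, L, M → S → XS (runs backward through clothing sizes XS→XL).
Putting the parts together: {q : 49 : S} and then {p : 64 : XS}.

{q : 49 : S}, {p : 64 : XS}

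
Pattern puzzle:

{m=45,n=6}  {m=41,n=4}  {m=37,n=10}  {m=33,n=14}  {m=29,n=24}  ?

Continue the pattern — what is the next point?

{m=25,n=38}

M goes 45, 41, 37, 33, 29 → 25 (−4 each step).
N: 6, 4, 10, 14, 24 → 38 (each term is the sum of the two before it).
Putting it together: {m=25,n=38}.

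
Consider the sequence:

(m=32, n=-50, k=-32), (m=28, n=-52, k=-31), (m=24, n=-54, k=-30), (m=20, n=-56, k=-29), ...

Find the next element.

M goes 32, 28, 24, 20 → 16 (−4 each step).
N: -50, -52, -54, -56 → -58 (−2 each step).
K: +1 each step; -32, -31, -30, -29 → -28.
Combining the parts gives (m=16, n=-58, k=-28).

(m=16, n=-58, k=-28)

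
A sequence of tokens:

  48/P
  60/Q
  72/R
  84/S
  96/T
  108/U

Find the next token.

For the first component, +12 each step: 48, 60, 72, 84, 96, 108 → 120.
Letter — letters move forward 1 place in the alphabet: P, Q, R, S, T, U → V.
Putting it together: 120/V.

120/V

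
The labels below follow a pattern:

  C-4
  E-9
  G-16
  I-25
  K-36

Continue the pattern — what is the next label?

M-49

Letter: letters move forward 2 places in the alphabet, so C, E, G, I, K → M.
For the second component, perfect squares: 2², 3², 4², …: 4, 9, 16, 25, 36 → 49.
So the next label is M-49.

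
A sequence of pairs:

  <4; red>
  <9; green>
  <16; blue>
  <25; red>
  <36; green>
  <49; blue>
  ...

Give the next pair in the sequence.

<64; red>

For the first slot, perfect squares: 2², 3², 4², …: 4, 9, 16, 25, 36, 49 → 64.
Colour goes red, green, blue, red, green, blue → red (repeats red → green → blue).
Combining the parts gives <64; red>.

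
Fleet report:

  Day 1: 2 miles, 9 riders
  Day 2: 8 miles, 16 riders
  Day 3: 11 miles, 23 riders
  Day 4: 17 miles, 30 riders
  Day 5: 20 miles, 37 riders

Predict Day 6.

26 miles, 44 riders

For the miles, alternating steps +6, +3, +6, +3, …: 2, 8, 11, 17, 20 → 26.
Riders: +7 each step, so 9, 16, 23, 30, 37 → 44.
Combining the parts gives 26 miles, 44 riders.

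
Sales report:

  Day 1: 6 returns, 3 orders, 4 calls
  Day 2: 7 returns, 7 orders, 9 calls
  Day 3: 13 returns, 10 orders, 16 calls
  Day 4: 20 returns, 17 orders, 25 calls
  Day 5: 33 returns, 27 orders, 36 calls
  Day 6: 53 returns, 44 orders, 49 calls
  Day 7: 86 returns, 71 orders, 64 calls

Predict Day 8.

139 returns, 115 orders, 81 calls

For the returns, each term is the sum of the two before it: 6, 7, 13, 20, 33, 53, 86 → 139.
Orders — each term is the sum of the two before it: 3, 7, 10, 17, 27, 44, 71 → 115.
Calls: perfect squares: 2², 3², 4², …; 4, 9, 16, 25, 36, 49, 64 → 81.
So the next row is 139 returns, 115 orders, 81 calls.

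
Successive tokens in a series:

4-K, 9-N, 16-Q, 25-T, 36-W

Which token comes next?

First component: perfect squares: 2², 3², 4², …; 4, 9, 16, 25, 36 → 49.
Letter goes K, N, Q, T, W → Z (letters move forward 3 places in the alphabet).
Putting it together: 49-Z.

49-Z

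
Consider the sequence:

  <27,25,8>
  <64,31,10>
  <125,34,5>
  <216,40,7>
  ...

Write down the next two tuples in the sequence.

<343,43,2>, <512,49,4>

First component — perfect cubes: 3³, 4³, 5³, …: 27, 64, 125, 216 → 343 → 512.
Second component: alternating steps +6, +3, +6, +3, …, so 25, 31, 34, 40 → 43 → 49.
Third component: 8, 10, 5, 7 → 2 → 4 (alternating steps +2, −5, +2, −5, …).
Putting the parts together: <343,43,2> and then <512,49,4>.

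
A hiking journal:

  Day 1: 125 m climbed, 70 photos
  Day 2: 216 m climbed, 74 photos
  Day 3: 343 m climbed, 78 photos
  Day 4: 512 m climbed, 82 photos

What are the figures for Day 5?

M climbed goes 125, 216, 343, 512 → 729 (perfect cubes: 5³, 6³, 7³, …).
Photos: +4 each step; 70, 74, 78, 82 → 86.
So the next row is 729 m climbed, 86 photos.

729 m climbed, 86 photos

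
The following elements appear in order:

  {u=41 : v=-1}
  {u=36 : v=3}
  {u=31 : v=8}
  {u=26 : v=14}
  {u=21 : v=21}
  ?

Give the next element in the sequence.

U: 41, 36, 31, 26, 21 → 16 (−5 each step).
V: -1, 3, 8, 14, 21 → 29 (differences are 4, 5, 6, … (increasing by 1 each time)).
So the next element is {u=16 : v=29}.

{u=16 : v=29}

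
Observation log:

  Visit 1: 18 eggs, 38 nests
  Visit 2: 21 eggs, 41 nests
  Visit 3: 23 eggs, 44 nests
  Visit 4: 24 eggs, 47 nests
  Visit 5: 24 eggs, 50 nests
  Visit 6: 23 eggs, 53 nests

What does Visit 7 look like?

Eggs: differences are 3, 2, 1, … (decreasing by 1 each time); 18, 21, 23, 24, 24, 23 → 21.
Nests: +3 each step; 38, 41, 44, 47, 50, 53 → 56.
Combining the parts gives 21 eggs, 56 nests.

21 eggs, 56 nests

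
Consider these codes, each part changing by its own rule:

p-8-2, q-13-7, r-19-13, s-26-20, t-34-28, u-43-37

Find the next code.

Letter goes p, q, r, s, t, u → v (letters move forward 1 place in the alphabet).
Second component — differences are 5, 6, 7, … (increasing by 1 each time): 8, 13, 19, 26, 34, 43 → 53.
Third component: differences are 5, 6, 7, … (increasing by 1 each time), so 2, 7, 13, 20, 28, 37 → 47.
Putting it together: v-53-47.

v-53-47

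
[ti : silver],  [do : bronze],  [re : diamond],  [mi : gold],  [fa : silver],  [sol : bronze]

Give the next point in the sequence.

Note: runs through the solfège scale do→ti; ti, do, re, mi, fa, sol → la.
Rank: repeats silver → bronze → diamond → gold; silver, bronze, diamond, gold, silver, bronze → diamond.
So the next point is [la : diamond].

[la : diamond]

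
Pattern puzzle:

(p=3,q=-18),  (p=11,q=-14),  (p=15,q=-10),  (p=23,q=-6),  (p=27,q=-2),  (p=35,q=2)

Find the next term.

P: alternating steps +8, +4, +8, +4, …; 3, 11, 15, 23, 27, 35 → 39.
Q — +4 each step: -18, -14, -10, -6, -2, 2 → 6.
Putting it together: (p=39,q=6).

(p=39,q=6)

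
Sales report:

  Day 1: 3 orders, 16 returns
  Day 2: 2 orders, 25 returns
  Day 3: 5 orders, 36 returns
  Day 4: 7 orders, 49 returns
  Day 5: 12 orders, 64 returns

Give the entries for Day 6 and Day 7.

Orders — each term is the sum of the two before it: 3, 2, 5, 7, 12 → 19 → 31.
For the returns, perfect squares: 4², 5², 6², …: 16, 25, 36, 49, 64 → 81 → 100.
So the next two records are 19 orders, 81 returns and 31 orders, 100 returns.

19 orders, 81 returns; 31 orders, 100 returns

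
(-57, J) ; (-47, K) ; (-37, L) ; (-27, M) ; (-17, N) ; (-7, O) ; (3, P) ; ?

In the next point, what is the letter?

Q

Letter: letters move forward 1 place in the alphabet, so J, K, L, M, N, O, P → Q.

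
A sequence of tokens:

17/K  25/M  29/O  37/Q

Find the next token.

For the first component, alternating steps +8, +4, +8, +4, …: 17, 25, 29, 37 → 41.
Letter: letters move forward 2 places in the alphabet; K, M, O, Q → S.
Putting it together: 41/S.

41/S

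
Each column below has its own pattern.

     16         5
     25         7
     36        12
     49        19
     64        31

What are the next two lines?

First component: 16, 25, 36, 49, 64 → 81 → 100 (perfect squares: 4², 5², 6², …).
Second component goes 5, 7, 12, 19, 31 → 50 → 81 (each term is the sum of the two before it).
Putting the parts together: 81  50 and then 100  81.

81  50; 100  81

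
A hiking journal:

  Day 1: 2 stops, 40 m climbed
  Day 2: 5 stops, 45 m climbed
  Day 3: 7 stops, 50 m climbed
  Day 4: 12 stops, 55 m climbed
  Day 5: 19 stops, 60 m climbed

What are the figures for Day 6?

Stops: each term is the sum of the two before it, so 2, 5, 7, 12, 19 → 31.
For the m climbed, +5 each step: 40, 45, 50, 55, 60 → 65.
Putting it together: 31 stops, 65 m climbed.

31 stops, 65 m climbed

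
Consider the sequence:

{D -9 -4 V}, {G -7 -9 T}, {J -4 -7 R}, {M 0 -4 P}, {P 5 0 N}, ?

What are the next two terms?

For the first letter, letters move forward 3 places in the alphabet: D, G, J, M, P → S → V.
Second part: -9, -7, -4, 0, 5 → 11 → 18 (differences are 2, 3, 4, … (increasing by 1 each time)).
Third part: always the previous value of the second part, so -4, -9, -7, -4, 0 → 5 → 11.
Second letter: letters move back 2 places in the alphabet, so V, T, R, P, N → L → J.
So the next two terms are {S 11 5 L} and {V 18 11 J}.

{S 11 5 L}, {V 18 11 J}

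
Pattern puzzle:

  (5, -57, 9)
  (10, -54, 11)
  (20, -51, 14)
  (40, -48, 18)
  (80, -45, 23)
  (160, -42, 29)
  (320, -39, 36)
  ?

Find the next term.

First part: 5, 10, 20, 40, 80, 160, 320 → 640 (×2 each step).
Second part goes -57, -54, -51, -48, -45, -42, -39 → -36 (+3 each step).
For the third part, differences are 2, 3, 4, … (increasing by 1 each time): 9, 11, 14, 18, 23, 29, 36 → 44.
So the next term is (640, -36, 44).

(640, -36, 44)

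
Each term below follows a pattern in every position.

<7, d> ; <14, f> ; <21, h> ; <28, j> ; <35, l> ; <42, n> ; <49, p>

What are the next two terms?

<56, r>, <63, t>

First part: 7, 14, 21, 28, 35, 42, 49 → 56 → 63 (+7 each step).
Letter — letters move forward 2 places in the alphabet: d, f, h, j, l, n, p → r → t.
Putting the parts together: <56, r> and then <63, t>.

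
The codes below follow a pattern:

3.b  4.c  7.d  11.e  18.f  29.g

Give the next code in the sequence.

47.h

First component: each term is the sum of the two before it; 3, 4, 7, 11, 18, 29 → 47.
Letter goes b, c, d, e, f, g → h (letters move forward 1 place in the alphabet).
So the next code is 47.h.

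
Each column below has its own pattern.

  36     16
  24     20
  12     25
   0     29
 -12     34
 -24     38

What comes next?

First component: 36, 24, 12, 0, -12, -24 → -36 (−12 each step).
Second component: alternating steps +4, +5, +4, +5, …; 16, 20, 25, 29, 34, 38 → 43.
Putting it together: -36  43.

-36  43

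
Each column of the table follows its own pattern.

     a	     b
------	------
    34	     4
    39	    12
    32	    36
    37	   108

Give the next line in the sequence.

For the column a, alternating steps +5, −7, +5, −7, …: 34, 39, 32, 37 → 30.
Column b: ×3 each step, so 4, 12, 36, 108 → 324.
So the next line is 30  324.

30  324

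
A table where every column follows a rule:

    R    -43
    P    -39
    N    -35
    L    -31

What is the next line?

For the letter, letters move back 2 places in the alphabet: R, P, N, L → J.
Second component: +4 each step, so -43, -39, -35, -31 → -27.
So the next line is J  -27.

J  -27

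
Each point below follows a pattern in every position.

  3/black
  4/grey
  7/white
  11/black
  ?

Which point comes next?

First value: each term is the sum of the two before it, so 3, 4, 7, 11 → 18.
Shade goes black, grey, white, black → grey (repeats black → grey → white).
So the next point is 18/grey.

18/grey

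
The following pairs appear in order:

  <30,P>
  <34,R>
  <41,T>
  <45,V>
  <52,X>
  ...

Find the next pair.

<56,Z>

For the first component, alternating steps +4, +7, +4, +7, …: 30, 34, 41, 45, 52 → 56.
Letter goes P, R, T, V, X → Z (letters move forward 2 places in the alphabet).
So the next pair is <56,Z>.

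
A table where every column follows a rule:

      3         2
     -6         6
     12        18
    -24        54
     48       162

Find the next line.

First component — ×(-2) each step: 3, -6, 12, -24, 48 → -96.
Second component — ×3 each step: 2, 6, 18, 54, 162 → 486.
Putting it together: -96  486.

-96  486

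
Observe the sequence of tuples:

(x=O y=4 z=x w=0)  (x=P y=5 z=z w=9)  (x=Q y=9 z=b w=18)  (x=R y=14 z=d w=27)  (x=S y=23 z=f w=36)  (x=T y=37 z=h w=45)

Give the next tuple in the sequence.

(x=U y=60 z=j w=54)

X: O, P, Q, R, S, T → U (letters move forward 1 place in the alphabet).
Y goes 4, 5, 9, 14, 23, 37 → 60 (each term is the sum of the two before it).
Z — letters move forward 2 places in the alphabet, wrapping Z→A: x, z, b, d, f, h → j.
W goes 0, 9, 18, 27, 36, 45 → 54 (+9 each step).
Combining the parts gives (x=U y=60 z=j w=54).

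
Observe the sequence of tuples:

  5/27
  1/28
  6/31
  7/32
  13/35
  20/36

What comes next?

33/39

First value goes 5, 1, 6, 7, 13, 20 → 33 (each term is the sum of the two before it).
For the second value, alternating steps +1, +3, +1, +3, …: 27, 28, 31, 32, 35, 36 → 39.
Combining the parts gives 33/39.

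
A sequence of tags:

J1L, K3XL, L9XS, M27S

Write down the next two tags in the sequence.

For the letter, letters move forward 1 place in the alphabet: J, K, L, M → N → O.
Second component — ×3 each step: 1, 3, 9, 27 → 81 → 243.
For the size, runs through clothing sizes XS→XL: L, XL, XS, S → M → L.
Putting the parts together: N81M and then O243L.

N81M then O243L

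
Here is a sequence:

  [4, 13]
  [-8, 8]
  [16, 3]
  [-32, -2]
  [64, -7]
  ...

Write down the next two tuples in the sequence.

First entry goes 4, -8, 16, -32, 64 → -128 → 256 (×(-2) each step).
Second entry goes 13, 8, 3, -2, -7 → -12 → -17 (−5 each step).
So the next two tuples are [-128, -12] and [256, -17].

[-128, -12], [256, -17]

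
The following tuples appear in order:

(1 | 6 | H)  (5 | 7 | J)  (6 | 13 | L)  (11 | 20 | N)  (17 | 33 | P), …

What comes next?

First slot: 1, 5, 6, 11, 17 → 28 (each term is the sum of the two before it).
Second slot — each term is the sum of the two before it: 6, 7, 13, 20, 33 → 53.
Letter — letters move forward 2 places in the alphabet: H, J, L, N, P → R.
Putting it together: (28 | 53 | R).

(28 | 53 | R)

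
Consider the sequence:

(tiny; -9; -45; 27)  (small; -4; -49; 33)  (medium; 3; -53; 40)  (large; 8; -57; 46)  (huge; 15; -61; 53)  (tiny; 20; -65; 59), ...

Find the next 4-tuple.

Size: tiny, small, medium, large, huge, tiny → small (repeats tiny → small → medium → large → huge).
Second part goes -9, -4, 3, 8, 15, 20 → 27 (alternating steps +5, +7, +5, +7, …).
Third part goes -45, -49, -53, -57, -61, -65 → -69 (−4 each step).
For the fourth part, alternating steps +6, +7, +6, +7, …: 27, 33, 40, 46, 53, 59 → 66.
Combining the parts gives (small; 27; -69; 66).

(small; 27; -69; 66)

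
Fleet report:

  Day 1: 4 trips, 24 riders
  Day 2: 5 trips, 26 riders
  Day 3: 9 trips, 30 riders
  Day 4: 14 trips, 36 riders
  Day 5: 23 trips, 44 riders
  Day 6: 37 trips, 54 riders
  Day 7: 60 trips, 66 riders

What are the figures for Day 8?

97 trips, 80 riders

Trips goes 4, 5, 9, 14, 23, 37, 60 → 97 (each term is the sum of the two before it).
Riders goes 24, 26, 30, 36, 44, 54, 66 → 80 (differences are 2, 4, 6, … (increasing by 2 each time)).
So the next record is 97 trips, 80 riders.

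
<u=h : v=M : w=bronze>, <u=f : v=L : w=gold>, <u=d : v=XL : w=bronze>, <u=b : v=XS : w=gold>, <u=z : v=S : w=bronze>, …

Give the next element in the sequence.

U: letters move back 2 places in the alphabet, wrapping A→Z, so h, f, d, b, z → x.
V: runs through clothing sizes XS→XL; M, L, XL, XS, S → M.
W: bronze, gold, bronze, gold, bronze → gold (alternates bronze ↔ gold).
Putting it together: <u=x : v=M : w=gold>.

<u=x : v=M : w=gold>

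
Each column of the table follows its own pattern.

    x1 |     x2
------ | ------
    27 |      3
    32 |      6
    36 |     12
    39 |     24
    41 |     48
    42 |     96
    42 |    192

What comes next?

Column x1 — differences are 5, 4, 3, … (decreasing by 1 each time): 27, 32, 36, 39, 41, 42, 42 → 41.
Column x2: ×2 each step, so 3, 6, 12, 24, 48, 96, 192 → 384.
Putting it together: 41  384.

41  384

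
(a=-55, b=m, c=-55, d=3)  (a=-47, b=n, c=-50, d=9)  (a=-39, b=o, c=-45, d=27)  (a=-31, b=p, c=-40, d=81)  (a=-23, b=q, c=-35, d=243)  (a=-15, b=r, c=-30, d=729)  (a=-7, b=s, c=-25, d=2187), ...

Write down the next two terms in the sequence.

(a=1, b=t, c=-20, d=6561), (a=9, b=u, c=-15, d=19683)

A goes -55, -47, -39, -31, -23, -15, -7 → 1 → 9 (+8 each step).
B: letters move forward 1 place in the alphabet; m, n, o, p, q, r, s → t → u.
C goes -55, -50, -45, -40, -35, -30, -25 → -20 → -15 (+5 each step).
D — ×3 each step: 3, 9, 27, 81, 243, 729, 2187 → 6561 → 19683.
Putting the parts together: (a=1, b=t, c=-20, d=6561) and then (a=9, b=u, c=-15, d=19683).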